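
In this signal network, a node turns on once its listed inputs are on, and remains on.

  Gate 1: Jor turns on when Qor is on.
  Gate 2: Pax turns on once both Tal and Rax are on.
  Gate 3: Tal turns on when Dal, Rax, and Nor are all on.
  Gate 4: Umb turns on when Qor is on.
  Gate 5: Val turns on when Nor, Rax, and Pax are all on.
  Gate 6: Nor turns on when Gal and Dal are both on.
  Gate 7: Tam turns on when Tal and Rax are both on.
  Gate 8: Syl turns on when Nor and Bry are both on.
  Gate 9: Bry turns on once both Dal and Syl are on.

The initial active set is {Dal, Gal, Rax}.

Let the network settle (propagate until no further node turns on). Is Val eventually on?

Yes

Gate 6: Gal and Dal on → Nor on.
Gate 3: Dal, Rax, and Nor on → Tal on.
Tal and Rax are on, so Pax turns on (Gate 2).
Nor, Rax, and Pax are on, so Val turns on (Gate 5).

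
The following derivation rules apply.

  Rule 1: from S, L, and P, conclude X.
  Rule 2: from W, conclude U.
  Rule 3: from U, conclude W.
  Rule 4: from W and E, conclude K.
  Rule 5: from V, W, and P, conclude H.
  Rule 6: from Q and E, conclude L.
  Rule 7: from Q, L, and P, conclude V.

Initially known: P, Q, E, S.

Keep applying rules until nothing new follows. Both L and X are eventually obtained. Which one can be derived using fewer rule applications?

L

L: From Q and E, Rule 6 gives L. [1 rule application]
X: From Q and E, Rule 6 gives L. S, L, and P hold, so X follows (Rule 1). [2 rule applications]
L needs fewer.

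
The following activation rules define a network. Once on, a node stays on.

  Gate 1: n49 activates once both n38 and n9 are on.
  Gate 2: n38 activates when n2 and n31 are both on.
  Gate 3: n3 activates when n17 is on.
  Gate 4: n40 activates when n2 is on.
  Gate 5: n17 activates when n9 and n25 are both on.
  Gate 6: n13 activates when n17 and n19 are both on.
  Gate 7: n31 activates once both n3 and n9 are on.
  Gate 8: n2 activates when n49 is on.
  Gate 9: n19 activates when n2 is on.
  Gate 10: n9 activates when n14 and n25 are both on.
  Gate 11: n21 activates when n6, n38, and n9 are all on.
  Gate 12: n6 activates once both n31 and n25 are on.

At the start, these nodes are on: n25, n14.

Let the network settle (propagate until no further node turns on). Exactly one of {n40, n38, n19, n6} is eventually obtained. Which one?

Gate 10: n14 and n25 on → n9 on.
Gate 5: n9 and n25 on → n17 on.
n17 is on, so n3 activates (Gate 3).
Gate 7: n3 and n9 on → n31 on.
n31 and n25 are on, so n6 activates (Gate 12).
n19 would need n2 (Gate 9), but n2 never turns on. n38 would need n2 and n31 (Gate 2), but n2 never turns on. n40 would need n2 (Gate 4), but n2 never turns on.

n6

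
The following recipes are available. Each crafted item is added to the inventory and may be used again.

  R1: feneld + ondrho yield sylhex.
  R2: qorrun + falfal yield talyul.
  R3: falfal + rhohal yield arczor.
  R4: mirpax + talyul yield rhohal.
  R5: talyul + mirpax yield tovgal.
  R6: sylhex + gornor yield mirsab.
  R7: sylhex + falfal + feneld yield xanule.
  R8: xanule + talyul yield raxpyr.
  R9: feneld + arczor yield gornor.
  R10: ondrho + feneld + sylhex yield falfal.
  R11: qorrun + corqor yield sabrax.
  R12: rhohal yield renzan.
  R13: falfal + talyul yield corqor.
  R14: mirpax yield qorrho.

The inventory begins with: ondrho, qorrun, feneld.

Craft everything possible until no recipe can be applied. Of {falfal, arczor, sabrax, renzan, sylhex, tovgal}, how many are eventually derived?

feneld + ondrho → sylhex (R1).
ondrho + feneld + sylhex → falfal (R10).
Using R2, qorrun and falfal make talyul.
falfal + talyul → corqor (R13).
qorrun + corqor → sabrax (R11).
falfal: reached.
arczor would need falfal and rhohal (R3), but rhohal is never obtained.
sabrax: reached.
renzan would need rhohal (R12), but rhohal is never obtained.
sylhex: reached.
tovgal would need talyul and mirpax (R5), but mirpax is never obtained.
Reached: falfal, sabrax, and sylhex — 3 of the 6.

3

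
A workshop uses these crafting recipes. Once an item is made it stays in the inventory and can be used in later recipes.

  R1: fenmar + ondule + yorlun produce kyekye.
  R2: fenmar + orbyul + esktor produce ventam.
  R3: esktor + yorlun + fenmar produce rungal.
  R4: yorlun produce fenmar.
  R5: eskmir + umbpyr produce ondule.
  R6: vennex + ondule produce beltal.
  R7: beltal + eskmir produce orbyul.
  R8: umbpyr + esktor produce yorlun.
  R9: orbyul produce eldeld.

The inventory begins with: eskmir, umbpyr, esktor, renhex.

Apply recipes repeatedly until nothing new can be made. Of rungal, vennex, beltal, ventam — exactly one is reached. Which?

umbpyr + esktor → yorlun (R8).
Using R4, yorlun makes fenmar.
Using R3, esktor, yorlun, and fenmar make rungal.
No rule produces vennex, and it is not given. beltal would need vennex and ondule (R6), but vennex is never obtained. ventam would need fenmar, orbyul, and esktor (R2), but orbyul is never obtained.

rungal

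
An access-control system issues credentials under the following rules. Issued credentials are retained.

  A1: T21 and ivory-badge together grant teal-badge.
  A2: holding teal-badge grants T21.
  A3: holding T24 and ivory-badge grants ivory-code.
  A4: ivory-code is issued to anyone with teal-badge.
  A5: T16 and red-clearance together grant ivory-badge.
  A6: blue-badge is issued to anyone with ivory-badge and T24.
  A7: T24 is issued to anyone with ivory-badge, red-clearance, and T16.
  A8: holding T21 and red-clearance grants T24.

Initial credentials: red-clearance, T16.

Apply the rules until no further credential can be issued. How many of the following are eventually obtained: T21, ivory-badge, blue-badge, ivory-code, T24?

Holding T16 and red-clearance grants ivory-badge (A5).
Holding ivory-badge, red-clearance, and T16 grants T24 (A7).
Holding T24 and ivory-badge grants ivory-code (A3).
Holding ivory-badge and T24 grants blue-badge (A6).
T21 would need teal-badge (A2), but teal-badge is never granted.
ivory-badge: reached.
blue-badge: reached.
ivory-code: reached.
T24: reached.
Reached: ivory-badge, blue-badge, ivory-code, and T24 — 4 of the 5.

4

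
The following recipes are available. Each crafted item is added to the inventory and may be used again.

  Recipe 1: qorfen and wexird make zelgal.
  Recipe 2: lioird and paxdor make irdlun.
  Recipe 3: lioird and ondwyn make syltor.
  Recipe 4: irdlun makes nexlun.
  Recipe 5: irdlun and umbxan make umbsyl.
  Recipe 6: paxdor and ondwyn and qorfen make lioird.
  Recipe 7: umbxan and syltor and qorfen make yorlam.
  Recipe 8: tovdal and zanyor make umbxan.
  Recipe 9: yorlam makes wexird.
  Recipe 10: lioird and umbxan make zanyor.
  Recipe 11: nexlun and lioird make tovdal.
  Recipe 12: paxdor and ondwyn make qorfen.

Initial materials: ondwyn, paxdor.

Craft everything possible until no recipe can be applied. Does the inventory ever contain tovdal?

Yes

Using Recipe 12, paxdor and ondwyn make qorfen.
Using Recipe 6, paxdor, ondwyn, and qorfen make lioird.
Using Recipe 2, lioird and paxdor make irdlun.
irdlun → nexlun (Recipe 4).
Using Recipe 11, nexlun and lioird make tovdal.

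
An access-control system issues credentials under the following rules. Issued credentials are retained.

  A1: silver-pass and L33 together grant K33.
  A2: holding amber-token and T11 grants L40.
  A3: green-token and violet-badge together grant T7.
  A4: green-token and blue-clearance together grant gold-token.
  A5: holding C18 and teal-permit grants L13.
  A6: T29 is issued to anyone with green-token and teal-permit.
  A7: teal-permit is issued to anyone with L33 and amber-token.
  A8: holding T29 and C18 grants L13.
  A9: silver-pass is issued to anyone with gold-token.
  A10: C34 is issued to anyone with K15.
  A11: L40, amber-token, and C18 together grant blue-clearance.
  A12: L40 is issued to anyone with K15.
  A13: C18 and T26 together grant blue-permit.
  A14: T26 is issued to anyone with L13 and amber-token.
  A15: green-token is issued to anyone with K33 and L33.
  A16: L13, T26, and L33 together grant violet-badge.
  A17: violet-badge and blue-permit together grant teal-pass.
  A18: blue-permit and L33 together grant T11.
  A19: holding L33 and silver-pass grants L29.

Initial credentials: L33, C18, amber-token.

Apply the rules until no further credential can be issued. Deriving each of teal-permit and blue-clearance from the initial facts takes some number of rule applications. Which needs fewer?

teal-permit

teal-permit: Holding L33 and amber-token grants teal-permit (A7). [1 rule application]
blue-clearance: Holding L33 and amber-token grants teal-permit (A7). Holding C18 and teal-permit grants L13 (A5). Holding L13 and amber-token grants T26 (A14). Holding C18 and T26 grants blue-permit (A13). Holding blue-permit and L33 grants T11 (A18). Holding amber-token and T11 grants L40 (A2). Holding L40, amber-token, and C18 grants blue-clearance (A11). [7 rule applications]
teal-permit needs fewer.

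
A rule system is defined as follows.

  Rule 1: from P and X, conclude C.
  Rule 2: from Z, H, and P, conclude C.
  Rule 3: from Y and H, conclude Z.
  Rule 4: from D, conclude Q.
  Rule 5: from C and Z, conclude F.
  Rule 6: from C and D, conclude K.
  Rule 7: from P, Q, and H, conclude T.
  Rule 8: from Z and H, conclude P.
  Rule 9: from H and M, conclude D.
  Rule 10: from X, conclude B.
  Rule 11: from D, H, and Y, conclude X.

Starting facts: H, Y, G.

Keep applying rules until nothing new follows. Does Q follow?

No

Q would need D (Rule 4), but D is never established.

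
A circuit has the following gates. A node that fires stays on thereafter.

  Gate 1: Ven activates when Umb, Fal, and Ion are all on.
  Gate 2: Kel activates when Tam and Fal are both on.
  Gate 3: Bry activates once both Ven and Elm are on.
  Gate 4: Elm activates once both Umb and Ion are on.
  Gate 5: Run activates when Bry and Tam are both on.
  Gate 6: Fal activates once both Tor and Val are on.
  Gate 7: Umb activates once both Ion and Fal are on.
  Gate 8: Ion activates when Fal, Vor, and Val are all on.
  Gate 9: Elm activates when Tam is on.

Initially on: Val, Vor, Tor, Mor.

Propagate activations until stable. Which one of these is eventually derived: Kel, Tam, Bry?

Tor and Val are on, so Fal activates (Gate 6).
Gate 8: Fal, Vor, and Val on → Ion on.
Gate 7: Ion and Fal on → Umb on.
Gate 1: Umb, Fal, and Ion on → Ven on.
Gate 4: Umb and Ion on → Elm on.
Gate 3: Ven and Elm on → Bry on.
No rule produces Tam, and it is not given. Kel would need Tam and Fal (Gate 2), but Tam never turns on.

Bry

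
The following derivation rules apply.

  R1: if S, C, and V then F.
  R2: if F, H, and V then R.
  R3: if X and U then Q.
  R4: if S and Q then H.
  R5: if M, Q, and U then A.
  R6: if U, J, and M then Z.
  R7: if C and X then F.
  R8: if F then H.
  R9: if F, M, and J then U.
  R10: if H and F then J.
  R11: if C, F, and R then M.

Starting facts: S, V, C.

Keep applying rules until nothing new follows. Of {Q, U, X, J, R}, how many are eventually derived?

3

From S, C, and V, R1 gives F.
F holds, so H follows (R8).
F, H, and V hold, so R follows (R2).
From H and F, R10 gives J.
C, F, and R hold, so M follows (R11).
F, M, and J hold, so U follows (R9).
Q would need X and U (R3), but X is never established.
U: reached.
No rule produces X, and it is not given.
J: reached.
R: reached.
Reached: U, J, and R — 3 of the 5.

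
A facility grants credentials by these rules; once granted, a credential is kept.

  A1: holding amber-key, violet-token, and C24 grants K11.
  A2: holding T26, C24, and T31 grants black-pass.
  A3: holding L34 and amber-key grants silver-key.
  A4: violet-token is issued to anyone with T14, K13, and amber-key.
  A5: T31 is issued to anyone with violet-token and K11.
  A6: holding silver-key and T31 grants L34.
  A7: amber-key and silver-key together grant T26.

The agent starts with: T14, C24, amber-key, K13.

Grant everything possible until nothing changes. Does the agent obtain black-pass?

No

black-pass would need T26, C24, and T31 (A2), but T26 is never granted.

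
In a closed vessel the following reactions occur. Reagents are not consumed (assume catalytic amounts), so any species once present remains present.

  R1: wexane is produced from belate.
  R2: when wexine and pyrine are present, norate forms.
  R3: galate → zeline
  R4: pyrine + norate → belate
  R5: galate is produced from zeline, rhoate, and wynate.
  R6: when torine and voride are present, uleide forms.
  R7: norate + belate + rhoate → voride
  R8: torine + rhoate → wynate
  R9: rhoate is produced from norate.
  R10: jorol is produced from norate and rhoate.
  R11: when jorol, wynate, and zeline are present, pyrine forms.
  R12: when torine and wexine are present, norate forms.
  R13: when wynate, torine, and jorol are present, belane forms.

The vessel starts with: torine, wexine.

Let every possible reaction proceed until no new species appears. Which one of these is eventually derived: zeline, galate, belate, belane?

torine and wexine present → norate forms (R12).
norate present → rhoate forms (R9).
norate and rhoate present → jorol forms (R10).
torine and rhoate present → wynate forms (R8).
wynate, torine, and jorol present → belane forms (R13).
belate would need pyrine and norate (R4), but pyrine never forms. galate would need zeline, rhoate, and wynate (R5), but zeline never forms. zeline would need galate (R3), but galate never forms.

belane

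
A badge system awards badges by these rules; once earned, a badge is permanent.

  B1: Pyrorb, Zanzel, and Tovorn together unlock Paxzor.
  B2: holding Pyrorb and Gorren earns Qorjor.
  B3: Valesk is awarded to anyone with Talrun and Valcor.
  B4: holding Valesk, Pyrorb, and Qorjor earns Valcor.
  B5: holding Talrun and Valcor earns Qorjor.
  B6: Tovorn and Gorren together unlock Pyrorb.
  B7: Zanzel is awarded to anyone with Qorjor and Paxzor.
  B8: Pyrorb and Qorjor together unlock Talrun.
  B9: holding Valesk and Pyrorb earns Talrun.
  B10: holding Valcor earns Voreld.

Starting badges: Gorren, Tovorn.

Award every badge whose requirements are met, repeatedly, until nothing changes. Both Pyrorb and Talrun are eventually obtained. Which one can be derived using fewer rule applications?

Pyrorb: With Tovorn and Gorren, Pyrorb is earned (B6). [1 rule application]
Talrun: With Tovorn and Gorren, Pyrorb is earned (B6). With Pyrorb and Gorren, Qorjor is earned (B2). With Pyrorb and Qorjor, Talrun is earned (B8). [3 rule applications]
Pyrorb needs fewer.

Pyrorb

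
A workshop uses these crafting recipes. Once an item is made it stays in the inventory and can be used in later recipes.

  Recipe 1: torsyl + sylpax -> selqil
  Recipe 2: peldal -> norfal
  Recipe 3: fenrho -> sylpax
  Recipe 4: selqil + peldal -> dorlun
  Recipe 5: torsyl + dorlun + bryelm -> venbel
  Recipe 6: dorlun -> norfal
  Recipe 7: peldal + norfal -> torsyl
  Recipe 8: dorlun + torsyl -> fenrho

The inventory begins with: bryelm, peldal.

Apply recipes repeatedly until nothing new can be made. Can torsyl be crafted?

Yes

peldal -> norfal (Recipe 2).
Using Recipe 7, peldal and norfal make torsyl.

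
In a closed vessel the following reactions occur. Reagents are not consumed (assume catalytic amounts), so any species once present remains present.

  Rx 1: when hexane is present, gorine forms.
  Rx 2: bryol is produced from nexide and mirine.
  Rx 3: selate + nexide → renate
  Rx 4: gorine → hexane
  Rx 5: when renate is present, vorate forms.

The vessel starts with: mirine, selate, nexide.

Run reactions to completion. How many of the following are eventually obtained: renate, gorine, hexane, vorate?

2

selate and nexide present → renate forms (Rx 3).
renate present → vorate forms (Rx 5).
renate: reached.
gorine would need hexane (Rx 1), but hexane never forms.
hexane would need gorine (Rx 4), but gorine never forms.
vorate: reached.
Reached: renate and vorate — 2 of the 4.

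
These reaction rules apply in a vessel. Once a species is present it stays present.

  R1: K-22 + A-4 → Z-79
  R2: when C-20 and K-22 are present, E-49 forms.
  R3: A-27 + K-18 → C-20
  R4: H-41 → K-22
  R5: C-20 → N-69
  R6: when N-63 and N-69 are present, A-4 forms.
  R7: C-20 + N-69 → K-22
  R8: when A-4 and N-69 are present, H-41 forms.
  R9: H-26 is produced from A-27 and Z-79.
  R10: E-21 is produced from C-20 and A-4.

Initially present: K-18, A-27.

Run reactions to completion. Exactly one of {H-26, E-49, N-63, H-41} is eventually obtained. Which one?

A-27 and K-18 present → C-20 forms (R3).
C-20 present → N-69 forms (R5).
C-20 and N-69 present → K-22 forms (R7).
C-20 and K-22 present → E-49 forms (R2).
H-26 would need A-27 and Z-79 (R9), but Z-79 never forms. H-41 would need A-4 and N-69 (R8), but A-4 never forms. No rule produces N-63, and it is not given.

E-49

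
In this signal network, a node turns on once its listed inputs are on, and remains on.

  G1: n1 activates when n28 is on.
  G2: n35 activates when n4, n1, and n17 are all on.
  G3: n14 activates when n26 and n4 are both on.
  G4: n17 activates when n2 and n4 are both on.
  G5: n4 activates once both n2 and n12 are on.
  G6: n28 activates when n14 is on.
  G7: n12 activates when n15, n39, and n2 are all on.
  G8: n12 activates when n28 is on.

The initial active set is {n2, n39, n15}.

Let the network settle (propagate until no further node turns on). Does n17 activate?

n15, n39, and n2 are on, so n12 activates (G7).
n2 and n12 are on, so n4 activates (G5).
G4: n2 and n4 on → n17 on.

Yes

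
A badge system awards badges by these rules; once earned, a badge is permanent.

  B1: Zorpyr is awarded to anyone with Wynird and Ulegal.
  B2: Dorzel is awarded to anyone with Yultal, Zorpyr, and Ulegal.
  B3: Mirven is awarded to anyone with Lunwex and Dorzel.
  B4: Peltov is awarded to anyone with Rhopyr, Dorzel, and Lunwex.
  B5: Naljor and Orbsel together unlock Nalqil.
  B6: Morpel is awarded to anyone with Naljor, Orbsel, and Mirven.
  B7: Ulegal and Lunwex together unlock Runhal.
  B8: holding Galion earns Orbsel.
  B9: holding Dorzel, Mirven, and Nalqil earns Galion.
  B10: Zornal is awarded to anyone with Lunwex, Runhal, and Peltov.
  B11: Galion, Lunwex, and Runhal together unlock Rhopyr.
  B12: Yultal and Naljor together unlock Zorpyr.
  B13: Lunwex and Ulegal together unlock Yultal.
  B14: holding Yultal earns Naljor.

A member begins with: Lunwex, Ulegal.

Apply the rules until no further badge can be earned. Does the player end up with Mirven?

With Lunwex and Ulegal, Yultal is earned (B13).
With Yultal, Naljor is earned (B14).
With Yultal and Naljor, Zorpyr is earned (B12).
With Yultal, Zorpyr, and Ulegal, Dorzel is earned (B2).
With Lunwex and Dorzel, Mirven is earned (B3).

Yes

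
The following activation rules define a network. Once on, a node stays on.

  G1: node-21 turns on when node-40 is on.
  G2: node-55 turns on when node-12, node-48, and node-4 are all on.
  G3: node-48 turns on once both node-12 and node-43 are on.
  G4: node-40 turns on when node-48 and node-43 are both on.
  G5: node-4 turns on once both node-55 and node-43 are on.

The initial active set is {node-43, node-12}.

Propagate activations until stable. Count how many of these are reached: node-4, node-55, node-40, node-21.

node-12 and node-43 are on, so node-48 turns on (G3).
node-48 and node-43 are on, so node-40 turns on (G4).
node-40 is on, so node-21 turns on (G1).
node-4 would need node-55 and node-43 (G5), but node-55 never turns on.
node-55 would need node-12, node-48, and node-4 (G2), but node-4 never turns on.
node-40: reached.
node-21: reached.
Reached: node-40 and node-21 — 2 of the 4.

2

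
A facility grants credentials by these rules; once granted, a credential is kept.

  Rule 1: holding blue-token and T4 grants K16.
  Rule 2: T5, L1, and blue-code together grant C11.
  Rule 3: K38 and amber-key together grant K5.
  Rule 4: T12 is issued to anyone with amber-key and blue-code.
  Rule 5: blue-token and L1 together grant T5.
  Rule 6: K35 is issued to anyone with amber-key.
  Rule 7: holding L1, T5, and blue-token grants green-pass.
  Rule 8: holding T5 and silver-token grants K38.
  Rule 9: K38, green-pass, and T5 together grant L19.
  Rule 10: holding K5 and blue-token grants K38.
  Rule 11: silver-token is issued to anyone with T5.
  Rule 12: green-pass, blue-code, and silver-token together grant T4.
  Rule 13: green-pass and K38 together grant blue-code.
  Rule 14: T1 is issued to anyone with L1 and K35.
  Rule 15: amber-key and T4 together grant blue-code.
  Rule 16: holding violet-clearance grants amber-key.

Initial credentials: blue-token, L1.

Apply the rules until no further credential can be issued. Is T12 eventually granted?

T12 would need amber-key and blue-code (Rule 4), but amber-key is never granted.

No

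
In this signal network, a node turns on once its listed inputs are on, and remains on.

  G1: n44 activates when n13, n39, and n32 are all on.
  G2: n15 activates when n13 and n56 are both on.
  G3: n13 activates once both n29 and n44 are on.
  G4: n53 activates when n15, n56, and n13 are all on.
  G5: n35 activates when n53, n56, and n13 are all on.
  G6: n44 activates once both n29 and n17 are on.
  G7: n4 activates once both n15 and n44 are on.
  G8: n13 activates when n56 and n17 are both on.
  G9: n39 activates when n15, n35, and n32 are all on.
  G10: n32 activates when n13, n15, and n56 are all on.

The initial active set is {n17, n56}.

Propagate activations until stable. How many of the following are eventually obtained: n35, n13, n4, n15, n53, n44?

6

G8: n56 and n17 on → n13 on.
G2: n13 and n56 on → n15 on.
G4: n15, n56, and n13 on → n53 on.
G10: n13, n15, and n56 on → n32 on.
G5: n53, n56, and n13 on → n35 on.
n15, n35, and n32 are on, so n39 activates (G9).
n13, n39, and n32 are on, so n44 activates (G1).
G7: n15 and n44 on → n4 on.
n35: reached.
n13: reached.
n4: reached.
n15: reached.
n53: reached.
n44: reached.
All 6 are reached.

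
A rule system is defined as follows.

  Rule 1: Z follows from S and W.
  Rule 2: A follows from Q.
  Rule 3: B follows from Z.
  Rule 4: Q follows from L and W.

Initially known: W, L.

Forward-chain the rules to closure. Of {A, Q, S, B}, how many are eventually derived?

2

From L and W, Rule 4 gives Q.
Q holds, so A follows (Rule 2).
A: reached.
Q: reached.
No rule produces S, and it is not given.
B would need Z (Rule 3), but Z is never established.
Reached: A and Q — 2 of the 4.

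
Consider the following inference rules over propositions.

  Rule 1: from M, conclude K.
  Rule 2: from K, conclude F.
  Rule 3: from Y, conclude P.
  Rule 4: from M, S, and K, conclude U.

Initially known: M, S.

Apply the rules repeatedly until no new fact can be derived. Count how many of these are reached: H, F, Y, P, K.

2

M holds, so K follows (Rule 1).
K holds, so F follows (Rule 2).
No rule produces H, and it is not given.
F: reached.
No rule produces Y, and it is not given.
P would need Y (Rule 3), but Y is never established.
K: reached.
Reached: F and K — 2 of the 5.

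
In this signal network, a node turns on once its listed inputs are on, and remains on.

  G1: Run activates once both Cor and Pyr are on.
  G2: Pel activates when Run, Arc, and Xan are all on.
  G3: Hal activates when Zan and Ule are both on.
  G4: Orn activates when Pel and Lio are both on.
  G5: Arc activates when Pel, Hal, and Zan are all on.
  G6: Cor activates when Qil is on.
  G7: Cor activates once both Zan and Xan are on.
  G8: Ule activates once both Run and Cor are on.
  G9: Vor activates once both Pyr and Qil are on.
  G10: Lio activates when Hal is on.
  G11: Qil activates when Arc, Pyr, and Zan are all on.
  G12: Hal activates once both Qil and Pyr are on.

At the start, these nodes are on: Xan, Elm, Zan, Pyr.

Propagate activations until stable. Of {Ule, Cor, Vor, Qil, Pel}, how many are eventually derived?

2

G7: Zan and Xan on → Cor on.
G1: Cor and Pyr on → Run on.
G8: Run and Cor on → Ule on.
Ule: reached.
Cor: reached.
Vor would need Pyr and Qil (G9), but Qil never turns on.
Qil would need Arc, Pyr, and Zan (G11), but Arc never turns on.
Pel would need Run, Arc, and Xan (G2), but Arc never turns on.
Reached: Ule and Cor — 2 of the 5.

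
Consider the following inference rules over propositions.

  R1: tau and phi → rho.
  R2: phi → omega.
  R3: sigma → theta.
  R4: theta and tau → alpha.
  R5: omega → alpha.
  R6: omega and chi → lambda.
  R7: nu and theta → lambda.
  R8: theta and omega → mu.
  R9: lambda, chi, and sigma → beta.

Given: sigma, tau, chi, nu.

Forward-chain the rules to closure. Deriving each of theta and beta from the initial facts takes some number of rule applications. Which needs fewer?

theta: sigma holds, so theta follows (R3). [1 rule application]
beta: From sigma, R3 gives theta. nu and theta hold, so lambda follows (R7). From lambda, chi, and sigma, R9 gives beta. [3 rule applications]
theta needs fewer.

theta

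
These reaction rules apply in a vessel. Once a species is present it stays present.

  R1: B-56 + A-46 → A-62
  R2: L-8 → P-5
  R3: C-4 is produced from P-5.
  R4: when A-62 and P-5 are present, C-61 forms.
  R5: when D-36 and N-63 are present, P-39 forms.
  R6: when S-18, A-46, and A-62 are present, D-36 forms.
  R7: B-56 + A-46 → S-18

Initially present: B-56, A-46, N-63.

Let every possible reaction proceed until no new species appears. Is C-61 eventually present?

C-61 would need A-62 and P-5 (R4), but P-5 never forms.

No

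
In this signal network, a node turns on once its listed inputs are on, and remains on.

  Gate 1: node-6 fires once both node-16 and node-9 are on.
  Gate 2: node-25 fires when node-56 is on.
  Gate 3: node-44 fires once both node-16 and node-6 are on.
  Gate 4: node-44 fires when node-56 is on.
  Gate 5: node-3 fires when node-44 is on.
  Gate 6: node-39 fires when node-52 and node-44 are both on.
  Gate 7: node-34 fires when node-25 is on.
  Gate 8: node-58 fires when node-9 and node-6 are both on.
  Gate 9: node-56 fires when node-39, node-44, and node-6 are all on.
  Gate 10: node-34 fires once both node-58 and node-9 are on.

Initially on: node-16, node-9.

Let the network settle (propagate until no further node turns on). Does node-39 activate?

No

node-39 would need node-52 and node-44 (Gate 6), but node-52 never turns on.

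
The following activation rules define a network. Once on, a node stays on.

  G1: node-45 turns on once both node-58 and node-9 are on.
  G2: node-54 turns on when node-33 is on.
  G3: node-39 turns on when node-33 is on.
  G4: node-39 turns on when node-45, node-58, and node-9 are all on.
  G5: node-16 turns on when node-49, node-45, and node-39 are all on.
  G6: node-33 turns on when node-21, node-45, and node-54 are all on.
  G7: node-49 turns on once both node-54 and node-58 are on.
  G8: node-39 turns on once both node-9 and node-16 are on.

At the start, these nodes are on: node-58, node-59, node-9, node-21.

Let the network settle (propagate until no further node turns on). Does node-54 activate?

node-54 would need node-33 (G2), but node-33 never turns on.

No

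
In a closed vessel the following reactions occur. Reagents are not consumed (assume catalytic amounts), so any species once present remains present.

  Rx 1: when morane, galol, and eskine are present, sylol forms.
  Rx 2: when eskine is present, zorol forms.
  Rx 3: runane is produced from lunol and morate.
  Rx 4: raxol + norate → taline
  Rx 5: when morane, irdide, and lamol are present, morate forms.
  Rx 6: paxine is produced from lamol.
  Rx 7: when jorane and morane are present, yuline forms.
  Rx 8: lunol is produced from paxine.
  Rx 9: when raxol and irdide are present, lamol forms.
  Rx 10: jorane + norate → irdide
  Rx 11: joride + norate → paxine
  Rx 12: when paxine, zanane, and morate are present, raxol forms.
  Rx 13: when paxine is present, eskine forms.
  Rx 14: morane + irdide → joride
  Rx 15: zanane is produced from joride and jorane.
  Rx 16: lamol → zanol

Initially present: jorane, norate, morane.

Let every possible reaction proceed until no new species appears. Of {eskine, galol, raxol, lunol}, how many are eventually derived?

jorane and norate present → irdide forms (Rx 10).
morane and irdide present → joride forms (Rx 14).
joride and norate present → paxine forms (Rx 11).
paxine present → eskine forms (Rx 13).
paxine present → lunol forms (Rx 8).
eskine: reached.
No rule produces galol, and it is not given.
raxol would need paxine, zanane, and morate (Rx 12), but morate never forms.
lunol: reached.
Reached: eskine and lunol — 2 of the 4.

2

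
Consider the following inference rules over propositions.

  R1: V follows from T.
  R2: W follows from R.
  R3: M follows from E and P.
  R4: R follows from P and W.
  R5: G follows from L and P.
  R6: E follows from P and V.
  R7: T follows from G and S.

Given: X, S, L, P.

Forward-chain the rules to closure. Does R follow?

R would need P and W (R4), but W is never established.

No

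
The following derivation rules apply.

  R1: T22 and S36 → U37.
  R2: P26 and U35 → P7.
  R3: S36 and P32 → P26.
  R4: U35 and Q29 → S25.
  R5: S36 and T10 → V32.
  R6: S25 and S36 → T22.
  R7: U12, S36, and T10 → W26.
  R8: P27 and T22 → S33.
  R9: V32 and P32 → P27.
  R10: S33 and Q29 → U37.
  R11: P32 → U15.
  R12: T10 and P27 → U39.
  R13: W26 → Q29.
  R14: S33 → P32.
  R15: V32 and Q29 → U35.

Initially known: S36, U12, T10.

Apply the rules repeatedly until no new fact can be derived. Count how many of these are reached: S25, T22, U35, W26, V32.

5

S36 and T10 hold, so V32 follows (R5).
From U12, S36, and T10, R7 gives W26.
From W26, R13 gives Q29.
V32 and Q29 hold, so U35 follows (R15).
U35 and Q29 hold, so S25 follows (R4).
S25 and S36 hold, so T22 follows (R6).
S25: reached.
T22: reached.
U35: reached.
W26: reached.
V32: reached.
All 5 are reached.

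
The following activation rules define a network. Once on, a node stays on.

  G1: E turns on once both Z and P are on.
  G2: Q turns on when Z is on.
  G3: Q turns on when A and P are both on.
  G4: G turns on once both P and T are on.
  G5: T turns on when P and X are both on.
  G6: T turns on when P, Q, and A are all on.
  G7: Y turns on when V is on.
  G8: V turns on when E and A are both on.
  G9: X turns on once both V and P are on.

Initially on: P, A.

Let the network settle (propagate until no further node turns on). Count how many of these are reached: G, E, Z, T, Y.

G3: A and P on → Q on.
P, Q, and A are on, so T turns on (G6).
G4: P and T on → G on.
G: reached.
E would need Z and P (G1), but Z never turns on.
No rule produces Z, and it is not given.
T: reached.
Y would need V (G7), but V never turns on.
Reached: G and T — 2 of the 5.

2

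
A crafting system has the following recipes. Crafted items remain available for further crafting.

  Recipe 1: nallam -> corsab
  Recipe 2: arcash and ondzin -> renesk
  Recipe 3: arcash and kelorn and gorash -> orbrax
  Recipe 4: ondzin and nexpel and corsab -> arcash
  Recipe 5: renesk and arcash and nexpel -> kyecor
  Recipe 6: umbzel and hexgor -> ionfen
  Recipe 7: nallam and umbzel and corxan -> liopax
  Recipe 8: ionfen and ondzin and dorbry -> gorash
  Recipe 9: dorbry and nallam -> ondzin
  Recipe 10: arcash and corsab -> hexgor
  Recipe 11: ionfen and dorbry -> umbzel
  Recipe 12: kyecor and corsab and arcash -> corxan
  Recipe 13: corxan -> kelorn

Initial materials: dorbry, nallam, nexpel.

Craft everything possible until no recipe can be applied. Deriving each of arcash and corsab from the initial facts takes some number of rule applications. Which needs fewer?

corsab

corsab: Using Recipe 1, nallam makes corsab. [1 rule application]
arcash: Using Recipe 9, dorbry and nallam make ondzin. Using Recipe 1, nallam makes corsab. Using Recipe 4, ondzin, nexpel, and corsab make arcash. [3 rule applications]
corsab needs fewer.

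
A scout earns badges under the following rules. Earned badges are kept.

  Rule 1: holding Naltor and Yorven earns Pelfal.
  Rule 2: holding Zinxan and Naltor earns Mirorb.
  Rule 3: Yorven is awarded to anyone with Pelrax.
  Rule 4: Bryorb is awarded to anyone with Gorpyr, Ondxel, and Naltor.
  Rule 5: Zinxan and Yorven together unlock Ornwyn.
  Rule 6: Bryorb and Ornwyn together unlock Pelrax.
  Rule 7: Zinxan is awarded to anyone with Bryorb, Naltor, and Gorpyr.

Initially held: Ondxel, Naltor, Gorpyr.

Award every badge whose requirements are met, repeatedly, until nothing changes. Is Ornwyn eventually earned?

Ornwyn would need Zinxan and Yorven (Rule 5), but Yorven is never earned.

No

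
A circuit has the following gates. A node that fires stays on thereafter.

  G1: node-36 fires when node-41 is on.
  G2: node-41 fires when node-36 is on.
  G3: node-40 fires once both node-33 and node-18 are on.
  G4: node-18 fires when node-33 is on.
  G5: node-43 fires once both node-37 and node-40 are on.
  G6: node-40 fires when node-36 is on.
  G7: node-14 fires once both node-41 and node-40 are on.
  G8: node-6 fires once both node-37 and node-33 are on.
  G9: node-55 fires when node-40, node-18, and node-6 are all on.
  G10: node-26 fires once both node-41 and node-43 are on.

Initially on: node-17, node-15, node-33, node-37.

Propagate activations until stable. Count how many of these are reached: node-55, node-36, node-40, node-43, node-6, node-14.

node-37 and node-33 are on, so node-6 fires (G8).
G4: node-33 on → node-18 on.
G3: node-33 and node-18 on → node-40 on.
G9: node-40, node-18, and node-6 on → node-55 on.
G5: node-37 and node-40 on → node-43 on.
node-55: reached.
node-36 would need node-41 (G1), but node-41 never turns on.
node-40: reached.
node-43: reached.
node-6: reached.
node-14 would need node-41 and node-40 (G7), but node-41 never turns on.
Reached: node-55, node-40, node-43, and node-6 — 4 of the 6.

4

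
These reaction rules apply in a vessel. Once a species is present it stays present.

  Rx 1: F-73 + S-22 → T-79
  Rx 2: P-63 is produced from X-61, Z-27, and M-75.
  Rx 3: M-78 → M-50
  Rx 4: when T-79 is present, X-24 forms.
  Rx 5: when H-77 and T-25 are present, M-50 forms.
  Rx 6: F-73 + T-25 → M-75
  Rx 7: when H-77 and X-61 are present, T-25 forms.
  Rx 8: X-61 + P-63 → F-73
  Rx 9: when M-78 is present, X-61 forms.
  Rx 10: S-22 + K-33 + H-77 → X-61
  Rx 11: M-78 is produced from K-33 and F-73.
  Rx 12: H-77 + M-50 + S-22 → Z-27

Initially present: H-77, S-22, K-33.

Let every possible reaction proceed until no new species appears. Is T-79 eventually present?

No

T-79 would need F-73 and S-22 (Rx 1), but F-73 never forms.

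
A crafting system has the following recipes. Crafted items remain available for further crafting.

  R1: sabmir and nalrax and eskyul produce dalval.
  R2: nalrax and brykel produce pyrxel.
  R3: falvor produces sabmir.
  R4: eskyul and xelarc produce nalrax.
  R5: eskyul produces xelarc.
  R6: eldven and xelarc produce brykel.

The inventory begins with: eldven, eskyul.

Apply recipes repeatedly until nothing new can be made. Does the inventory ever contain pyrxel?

Yes

eskyul → xelarc (R5).
eldven and xelarc → brykel (R6).
Using R4, eskyul and xelarc make nalrax.
nalrax and brykel → pyrxel (R2).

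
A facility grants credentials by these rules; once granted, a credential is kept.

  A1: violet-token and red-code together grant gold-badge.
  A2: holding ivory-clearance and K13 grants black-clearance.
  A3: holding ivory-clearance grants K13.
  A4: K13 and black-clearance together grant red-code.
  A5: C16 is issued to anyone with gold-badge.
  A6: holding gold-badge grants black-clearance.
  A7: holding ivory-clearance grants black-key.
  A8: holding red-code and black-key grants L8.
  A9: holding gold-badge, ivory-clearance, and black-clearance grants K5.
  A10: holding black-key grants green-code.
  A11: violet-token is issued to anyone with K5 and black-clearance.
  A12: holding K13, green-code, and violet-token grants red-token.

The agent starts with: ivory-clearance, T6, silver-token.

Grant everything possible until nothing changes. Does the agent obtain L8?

Holding ivory-clearance grants black-key (A7).
Holding ivory-clearance grants K13 (A3).
Holding ivory-clearance and K13 grants black-clearance (A2).
Holding K13 and black-clearance grants red-code (A4).
Holding red-code and black-key grants L8 (A8).

Yes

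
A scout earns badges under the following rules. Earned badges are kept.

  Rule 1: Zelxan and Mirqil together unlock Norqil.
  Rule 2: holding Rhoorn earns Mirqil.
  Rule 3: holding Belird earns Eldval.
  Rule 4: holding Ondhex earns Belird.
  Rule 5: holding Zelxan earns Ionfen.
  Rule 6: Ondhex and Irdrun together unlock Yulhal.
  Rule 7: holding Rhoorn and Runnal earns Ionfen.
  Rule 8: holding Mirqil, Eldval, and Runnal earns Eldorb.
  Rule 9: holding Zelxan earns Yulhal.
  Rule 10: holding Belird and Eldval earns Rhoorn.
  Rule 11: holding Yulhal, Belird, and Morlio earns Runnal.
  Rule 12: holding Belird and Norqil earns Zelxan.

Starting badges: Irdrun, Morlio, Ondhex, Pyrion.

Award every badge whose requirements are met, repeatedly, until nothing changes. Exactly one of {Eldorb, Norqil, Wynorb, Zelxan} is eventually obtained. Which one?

With Ondhex, Belird is earned (Rule 4).
With Ondhex and Irdrun, Yulhal is earned (Rule 6).
With Belird, Eldval is earned (Rule 3).
With Yulhal, Belird, and Morlio, Runnal is earned (Rule 11).
With Belird and Eldval, Rhoorn is earned (Rule 10).
With Rhoorn, Mirqil is earned (Rule 2).
With Mirqil, Eldval, and Runnal, Eldorb is earned (Rule 8).
Norqil would need Zelxan and Mirqil (Rule 1), but Zelxan is never earned. Zelxan would need Belird and Norqil (Rule 12), but Norqil is never earned. No rule produces Wynorb, and it is not given.

Eldorb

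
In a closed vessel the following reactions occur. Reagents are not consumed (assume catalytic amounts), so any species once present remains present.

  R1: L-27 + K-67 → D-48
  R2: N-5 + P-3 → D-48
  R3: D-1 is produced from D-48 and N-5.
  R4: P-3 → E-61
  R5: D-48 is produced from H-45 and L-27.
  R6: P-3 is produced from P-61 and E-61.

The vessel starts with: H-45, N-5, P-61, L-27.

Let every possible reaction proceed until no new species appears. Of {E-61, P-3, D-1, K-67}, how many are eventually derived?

1

H-45 and L-27 present → D-48 forms (R5).
D-48 and N-5 present → D-1 forms (R3).
E-61 would need P-3 (R4), but P-3 never forms.
P-3 would need P-61 and E-61 (R6), but E-61 never forms.
D-1: reached.
No rule produces K-67, and it is not given.
Reached: D-1 — 1 of the 4.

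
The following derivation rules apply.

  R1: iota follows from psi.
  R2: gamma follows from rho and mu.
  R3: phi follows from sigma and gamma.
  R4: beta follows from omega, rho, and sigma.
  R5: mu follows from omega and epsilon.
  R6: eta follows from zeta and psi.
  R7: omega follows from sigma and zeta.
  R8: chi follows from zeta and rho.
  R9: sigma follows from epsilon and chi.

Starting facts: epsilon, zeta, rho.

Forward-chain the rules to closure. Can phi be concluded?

zeta and rho hold, so chi follows (R8).
From epsilon and chi, R9 gives sigma.
sigma and zeta hold, so omega follows (R7).
From omega and epsilon, R5 gives mu.
From rho and mu, R2 gives gamma.
From sigma and gamma, R3 gives phi.

Yes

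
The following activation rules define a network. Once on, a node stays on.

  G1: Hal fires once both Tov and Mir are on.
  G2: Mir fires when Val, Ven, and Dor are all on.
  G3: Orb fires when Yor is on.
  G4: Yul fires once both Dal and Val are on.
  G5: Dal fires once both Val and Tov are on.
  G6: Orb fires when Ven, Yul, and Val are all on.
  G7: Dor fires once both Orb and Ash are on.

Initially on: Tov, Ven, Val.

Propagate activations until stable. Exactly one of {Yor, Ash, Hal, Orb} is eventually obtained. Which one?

G5: Val and Tov on → Dal on.
Dal and Val are on, so Yul fires (G4).
Ven, Yul, and Val are on, so Orb fires (G6).
Hal would need Tov and Mir (G1), but Mir never turns on. No rule produces Ash, and it is not given. No rule produces Yor, and it is not given.

Orb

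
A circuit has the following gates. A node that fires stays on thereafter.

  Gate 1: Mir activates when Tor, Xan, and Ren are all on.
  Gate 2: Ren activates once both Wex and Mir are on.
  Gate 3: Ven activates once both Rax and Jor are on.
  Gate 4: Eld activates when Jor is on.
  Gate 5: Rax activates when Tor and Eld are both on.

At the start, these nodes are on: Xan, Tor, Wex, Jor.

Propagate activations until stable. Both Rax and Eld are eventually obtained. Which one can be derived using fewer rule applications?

Eld: Jor is on, so Eld activates (Gate 4). [1 rule application]
Rax: Jor is on, so Eld activates (Gate 4). Tor and Eld are on, so Rax activates (Gate 5). [2 rule applications]
Eld needs fewer.

Eld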